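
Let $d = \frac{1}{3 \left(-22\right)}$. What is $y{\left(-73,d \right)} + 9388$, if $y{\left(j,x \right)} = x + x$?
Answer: $\frac{309803}{33} \approx 9388.0$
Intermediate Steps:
$d = - \frac{1}{66}$ ($d = \frac{1}{-66} = - \frac{1}{66} \approx -0.015152$)
$y{\left(j,x \right)} = 2 x$
$y{\left(-73,d \right)} + 9388 = 2 \left(- \frac{1}{66}\right) + 9388 = - \frac{1}{33} + 9388 = \frac{309803}{33}$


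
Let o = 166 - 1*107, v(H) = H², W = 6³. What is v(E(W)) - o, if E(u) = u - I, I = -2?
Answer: 47465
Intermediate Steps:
W = 216
E(u) = 2 + u (E(u) = u - 1*(-2) = u + 2 = 2 + u)
o = 59 (o = 166 - 107 = 59)
v(E(W)) - o = (2 + 216)² - 1*59 = 218² - 59 = 47524 - 59 = 47465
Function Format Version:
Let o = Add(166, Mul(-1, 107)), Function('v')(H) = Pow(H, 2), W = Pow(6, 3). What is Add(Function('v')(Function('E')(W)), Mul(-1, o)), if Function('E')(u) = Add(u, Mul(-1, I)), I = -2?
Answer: 47465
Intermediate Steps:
W = 216
Function('E')(u) = Add(2, u) (Function('E')(u) = Add(u, Mul(-1, -2)) = Add(u, 2) = Add(2, u))
o = 59 (o = Add(166, -107) = 59)
Add(Function('v')(Function('E')(W)), Mul(-1, o)) = Add(Pow(Add(2, 216), 2), Mul(-1, 59)) = Add(Pow(218, 2), -59) = Add(47524, -59) = 47465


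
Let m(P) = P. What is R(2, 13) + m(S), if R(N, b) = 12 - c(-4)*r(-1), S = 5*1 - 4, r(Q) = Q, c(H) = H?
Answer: 9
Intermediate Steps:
S = 1 (S = 5 - 4 = 1)
R(N, b) = 8 (R(N, b) = 12 - (-4)*(-1) = 12 - 1*4 = 12 - 4 = 8)
R(2, 13) + m(S) = 8 + 1 = 9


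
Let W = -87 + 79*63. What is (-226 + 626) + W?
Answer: 5290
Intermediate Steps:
W = 4890 (W = -87 + 4977 = 4890)
(-226 + 626) + W = (-226 + 626) + 4890 = 400 + 4890 = 5290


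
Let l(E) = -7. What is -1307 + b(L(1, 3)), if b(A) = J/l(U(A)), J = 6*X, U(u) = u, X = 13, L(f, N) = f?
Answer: -9227/7 ≈ -1318.1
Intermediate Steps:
J = 78 (J = 6*13 = 78)
b(A) = -78/7 (b(A) = 78/(-7) = 78*(-1/7) = -78/7)
-1307 + b(L(1, 3)) = -1307 - 78/7 = -9227/7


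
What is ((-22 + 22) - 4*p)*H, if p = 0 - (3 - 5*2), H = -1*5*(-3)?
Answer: -420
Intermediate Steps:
H = 15 (H = -5*(-3) = 15)
p = 7 (p = 0 - (3 - 10) = 0 - 1*(-7) = 0 + 7 = 7)
((-22 + 22) - 4*p)*H = ((-22 + 22) - 4*7)*15 = (0 - 28)*15 = -28*15 = -420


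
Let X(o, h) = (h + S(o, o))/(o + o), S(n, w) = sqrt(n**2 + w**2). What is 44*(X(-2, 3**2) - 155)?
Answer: -6919 - 22*sqrt(2) ≈ -6950.1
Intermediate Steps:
X(o, h) = (h + sqrt(2)*sqrt(o**2))/(2*o) (X(o, h) = (h + sqrt(o**2 + o**2))/(o + o) = (h + sqrt(2*o**2))/((2*o)) = (h + sqrt(2)*sqrt(o**2))*(1/(2*o)) = (h + sqrt(2)*sqrt(o**2))/(2*o))
44*(X(-2, 3**2) - 155) = 44*((1/2)*(3**2 + sqrt(2)*sqrt((-2)**2))/(-2) - 155) = 44*((1/2)*(-1/2)*(9 + sqrt(2)*sqrt(4)) - 155) = 44*((1/2)*(-1/2)*(9 + sqrt(2)*2) - 155) = 44*((1/2)*(-1/2)*(9 + 2*sqrt(2)) - 155) = 44*((-9/4 - sqrt(2)/2) - 155) = 44*(-629/4 - sqrt(2)/2) = -6919 - 22*sqrt(2)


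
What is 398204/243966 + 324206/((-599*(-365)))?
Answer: 1138058716/365339085 ≈ 3.1151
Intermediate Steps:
398204/243966 + 324206/((-599*(-365))) = 398204*(1/243966) + 324206/218635 = 199102/121983 + 324206*(1/218635) = 199102/121983 + 324206/218635 = 1138058716/365339085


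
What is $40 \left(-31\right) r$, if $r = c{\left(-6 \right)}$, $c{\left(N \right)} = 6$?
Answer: $-7440$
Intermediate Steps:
$r = 6$
$40 \left(-31\right) r = 40 \left(-31\right) 6 = \left(-1240\right) 6 = -7440$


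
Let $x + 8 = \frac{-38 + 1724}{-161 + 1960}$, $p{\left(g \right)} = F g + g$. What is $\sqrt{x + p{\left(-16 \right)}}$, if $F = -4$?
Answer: $\frac{\sqrt{132489154}}{1799} \approx 6.3982$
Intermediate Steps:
$p{\left(g \right)} = - 3 g$ ($p{\left(g \right)} = - 4 g + g = - 3 g$)
$x = - \frac{12706}{1799}$ ($x = -8 + \frac{-38 + 1724}{-161 + 1960} = -8 + \frac{1686}{1799} = - \frac{12706}{1799} \approx -7.0628$)
$\sqrt{x + p{\left(-16 \right)}} = \sqrt{- \frac{12706}{1799} - -48} = \sqrt{- \frac{12706}{1799} + 48} = \sqrt{\frac{73646}{1799}} = \frac{\sqrt{132489154}}{1799}$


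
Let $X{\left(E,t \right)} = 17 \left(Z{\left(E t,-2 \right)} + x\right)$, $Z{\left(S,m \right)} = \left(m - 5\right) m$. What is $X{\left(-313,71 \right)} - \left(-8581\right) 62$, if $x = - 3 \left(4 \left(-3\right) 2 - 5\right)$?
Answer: $533739$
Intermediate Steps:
$Z{\left(S,m \right)} = m \left(-5 + m\right)$ ($Z{\left(S,m \right)} = \left(-5 + m\right) m = m \left(-5 + m\right)$)
$x = 87$ ($x = - 3 \left(\left(-12\right) 2 - 5\right) = - 3 \left(-24 - 5\right) = \left(-3\right) \left(-29\right) = 87$)
$X{\left(E,t \right)} = 1717$ ($X{\left(E,t \right)} = 17 \left(- 2 \left(-5 - 2\right) + 87\right) = 17 \left(\left(-2\right) \left(-7\right) + 87\right) = 17 \left(14 + 87\right) = 17 \cdot 101 = 1717$)
$X{\left(-313,71 \right)} - \left(-8581\right) 62 = 1717 - \left(-8581\right) 62 = 1717 - -532022 = 1717 + 532022 = 533739$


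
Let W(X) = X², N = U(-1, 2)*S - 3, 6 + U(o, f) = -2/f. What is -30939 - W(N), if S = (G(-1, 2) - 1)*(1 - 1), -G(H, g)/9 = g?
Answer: -30948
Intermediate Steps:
U(o, f) = -6 - 2/f
G(H, g) = -9*g
S = 0 (S = (-9*2 - 1)*(1 - 1) = (-18 - 1)*0 = -19*0 = 0)
N = -3 (N = (-6 - 2/2)*0 - 3 = (-6 - 2*½)*0 - 3 = (-6 - 1)*0 - 3 = -7*0 - 3 = 0 - 3 = -3)
-30939 - W(N) = -30939 - 1*(-3)² = -30939 - 1*9 = -30939 - 9 = -30948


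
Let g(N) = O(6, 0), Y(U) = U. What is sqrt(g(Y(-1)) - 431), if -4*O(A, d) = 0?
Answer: I*sqrt(431) ≈ 20.761*I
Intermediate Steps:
O(A, d) = 0 (O(A, d) = -1/4*0 = 0)
g(N) = 0
sqrt(g(Y(-1)) - 431) = sqrt(0 - 431) = sqrt(-431) = I*sqrt(431)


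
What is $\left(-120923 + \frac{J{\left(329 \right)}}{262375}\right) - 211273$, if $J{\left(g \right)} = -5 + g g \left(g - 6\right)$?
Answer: $- \frac{87124963662}{262375} \approx -3.3206 \cdot 10^{5}$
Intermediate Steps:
$J{\left(g \right)} = -5 + g^{2} \left(-6 + g\right)$
$\left(-120923 + \frac{J{\left(329 \right)}}{262375}\right) - 211273 = \left(-120923 + \frac{-5 + 329^{3} - 6 \cdot 329^{2}}{262375}\right) - 211273 = \left(-120923 + \left(-5 + 35611289 - 649446\right) \frac{1}{262375}\right) - 211273 = \left(-120923 + 34961838 \cdot \frac{1}{262375}\right) - 211273 = \left(-120923 + \frac{34961838}{262375}\right) - 211273 = - \frac{31692210287}{262375} - 211273 = - \frac{87124963662}{262375}$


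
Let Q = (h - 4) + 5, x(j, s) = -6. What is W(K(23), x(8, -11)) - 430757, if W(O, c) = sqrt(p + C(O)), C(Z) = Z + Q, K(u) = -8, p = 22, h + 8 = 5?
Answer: -430757 + 2*sqrt(3) ≈ -4.3075e+5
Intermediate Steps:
h = -3 (h = -8 + 5 = -3)
Q = -2 (Q = (-3 - 4) + 5 = -7 + 5 = -2)
C(Z) = -2 + Z (C(Z) = Z - 2 = -2 + Z)
W(O, c) = sqrt(20 + O) (W(O, c) = sqrt(22 + (-2 + O)) = sqrt(20 + O))
W(K(23), x(8, -11)) - 430757 = sqrt(20 - 8) - 430757 = sqrt(12) - 430757 = 2*sqrt(3) - 430757 = -430757 + 2*sqrt(3)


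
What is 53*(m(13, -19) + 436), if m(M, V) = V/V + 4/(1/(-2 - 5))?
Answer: 21677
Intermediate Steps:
m(M, V) = -27 (m(M, V) = 1 + 4/(1/(-7)) = 1 + 4/(-1/7) = 1 + 4*(-7) = 1 - 28 = -27)
53*(m(13, -19) + 436) = 53*(-27 + 436) = 53*409 = 21677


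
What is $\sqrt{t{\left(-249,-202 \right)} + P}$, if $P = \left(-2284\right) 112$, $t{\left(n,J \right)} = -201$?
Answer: $i \sqrt{256009} \approx 505.97 i$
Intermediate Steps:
$P = -255808$
$\sqrt{t{\left(-249,-202 \right)} + P} = \sqrt{-201 - 255808} = \sqrt{-256009} = i \sqrt{256009}$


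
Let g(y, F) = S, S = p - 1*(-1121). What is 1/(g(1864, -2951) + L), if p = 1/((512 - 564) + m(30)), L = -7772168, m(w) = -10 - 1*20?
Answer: -82/637225855 ≈ -1.2868e-7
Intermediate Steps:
m(w) = -30 (m(w) = -10 - 20 = -30)
p = -1/82 (p = 1/((512 - 564) - 30) = 1/(-52 - 30) = 1/(-82) = -1/82 ≈ -0.012195)
S = 91921/82 (S = -1/82 - 1*(-1121) = -1/82 + 1121 = 91921/82 ≈ 1121.0)
g(y, F) = 91921/82
1/(g(1864, -2951) + L) = 1/(91921/82 - 7772168) = 1/(-637225855/82) = -82/637225855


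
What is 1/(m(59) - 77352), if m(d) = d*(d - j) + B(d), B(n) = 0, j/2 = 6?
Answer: -1/74579 ≈ -1.3409e-5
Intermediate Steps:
j = 12 (j = 2*6 = 12)
m(d) = d*(-12 + d) (m(d) = d*(d - 1*12) + 0 = d*(d - 12) + 0 = d*(-12 + d) + 0 = d*(-12 + d))
1/(m(59) - 77352) = 1/(59*(-12 + 59) - 77352) = 1/(59*47 - 77352) = 1/(2773 - 77352) = 1/(-74579) = -1/74579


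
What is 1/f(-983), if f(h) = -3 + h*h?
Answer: 1/966286 ≈ 1.0349e-6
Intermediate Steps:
f(h) = -3 + h²
1/f(-983) = 1/(-3 + (-983)²) = 1/(-3 + 966289) = 1/966286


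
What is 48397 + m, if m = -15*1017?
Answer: 33142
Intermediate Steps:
m = -15255
48397 + m = 48397 - 15255 = 33142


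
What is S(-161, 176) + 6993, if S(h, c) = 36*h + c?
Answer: 1373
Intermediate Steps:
S(h, c) = c + 36*h
S(-161, 176) + 6993 = (176 + 36*(-161)) + 6993 = (176 - 5796) + 6993 = -5620 + 6993 = 1373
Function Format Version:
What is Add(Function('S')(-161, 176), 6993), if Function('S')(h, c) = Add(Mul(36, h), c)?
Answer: 1373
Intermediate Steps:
Function('S')(h, c) = Add(c, Mul(36, h))
Add(Function('S')(-161, 176), 6993) = Add(Add(176, Mul(36, -161)), 6993) = Add(Add(176, -5796), 6993) = Add(-5620, 6993) = 1373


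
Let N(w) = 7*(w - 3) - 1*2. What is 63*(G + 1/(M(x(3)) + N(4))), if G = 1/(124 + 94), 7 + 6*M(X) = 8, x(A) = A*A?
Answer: 84357/6758 ≈ 12.483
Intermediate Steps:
x(A) = A**2
M(X) = 1/6 (M(X) = -7/6 + (1/6)*8 = -7/6 + 4/3 = 1/6)
N(w) = -23 + 7*w (N(w) = 7*(-3 + w) - 2 = (-21 + 7*w) - 2 = -23 + 7*w)
G = 1/218 ≈ 0.0045872
63*(G + 1/(M(x(3)) + N(4))) = 63*(1/218 + 1/(1/6 + (-23 + 7*4))) = 63*(1/218 + 1/(1/6 + (-23 + 28))) = 63*(1/218 + 1/(1/6 + 5)) = 63*(1/218 + 1/(31/6)) = 63*(1/218 + 6/31) = 63*(1339/6758) = 84357/6758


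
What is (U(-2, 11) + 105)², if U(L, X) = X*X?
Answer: 51076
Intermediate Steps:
U(L, X) = X²
(U(-2, 11) + 105)² = (11² + 105)² = (121 + 105)² = 226² = 51076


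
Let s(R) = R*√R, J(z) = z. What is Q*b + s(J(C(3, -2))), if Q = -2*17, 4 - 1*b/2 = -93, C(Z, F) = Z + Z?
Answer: -6596 + 6*√6 ≈ -6581.3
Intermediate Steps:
C(Z, F) = 2*Z
b = 194 (b = 8 - 2*(-93) = 8 + 186 = 194)
Q = -34
s(R) = R^(3/2)
Q*b + s(J(C(3, -2))) = -34*194 + (2*3)^(3/2) = -6596 + 6^(3/2) = -6596 + 6*√6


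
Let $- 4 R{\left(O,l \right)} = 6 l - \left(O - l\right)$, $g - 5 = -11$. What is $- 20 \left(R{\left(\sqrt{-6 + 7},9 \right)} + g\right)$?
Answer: $430$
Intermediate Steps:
$g = -6$ ($g = 5 - 11 = -6$)
$R{\left(O,l \right)} = - \frac{7 l}{4} + \frac{O}{4}$ ($R{\left(O,l \right)} = - \frac{6 l - \left(O - l\right)}{4} = - \frac{- O + 7 l}{4} = - \frac{7 l}{4} + \frac{O}{4}$)
$- 20 \left(R{\left(\sqrt{-6 + 7},9 \right)} + g\right) = - 20 \left(\left(\left(- \frac{7}{4}\right) 9 + \frac{\sqrt{-6 + 7}}{4}\right) - 6\right) = - 20 \left(\left(- \frac{63}{4} + \frac{\sqrt{1}}{4}\right) - 6\right) = - 20 \left(\left(- \frac{63}{4} + \frac{1}{4} \cdot 1\right) - 6\right) = - 20 \left(\left(- \frac{63}{4} + \frac{1}{4}\right) - 6\right) = - 20 \left(- \frac{31}{2} - 6\right) = \left(-20\right) \left(- \frac{43}{2}\right) = 430$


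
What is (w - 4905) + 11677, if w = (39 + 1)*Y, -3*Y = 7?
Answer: 20036/3 ≈ 6678.7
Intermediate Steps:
Y = -7/3 (Y = -⅓*7 = -7/3 ≈ -2.3333)
w = -280/3 (w = (39 + 1)*(-7/3) = 40*(-7/3) = -280/3 ≈ -93.333)
(w - 4905) + 11677 = (-280/3 - 4905) + 11677 = -14995/3 + 11677 = 20036/3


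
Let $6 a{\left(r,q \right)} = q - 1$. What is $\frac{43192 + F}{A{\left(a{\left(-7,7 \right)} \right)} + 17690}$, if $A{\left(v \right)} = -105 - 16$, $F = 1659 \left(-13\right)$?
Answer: $\frac{21625}{17569} \approx 1.2309$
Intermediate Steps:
$F = -21567$
$a{\left(r,q \right)} = - \frac{1}{6} + \frac{q}{6}$ ($a{\left(r,q \right)} = \frac{q - 1}{6} = \frac{-1 + q}{6} = - \frac{1}{6} + \frac{q}{6}$)
$A{\left(v \right)} = -121$
$\frac{43192 + F}{A{\left(a{\left(-7,7 \right)} \right)} + 17690} = \frac{43192 - 21567}{-121 + 17690} = \frac{21625}{17569}$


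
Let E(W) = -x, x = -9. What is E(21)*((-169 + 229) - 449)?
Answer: -3501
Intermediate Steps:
E(W) = 9 (E(W) = -1*(-9) = 9)
E(21)*((-169 + 229) - 449) = 9*((-169 + 229) - 449) = 9*(60 - 449) = 9*(-389) = -3501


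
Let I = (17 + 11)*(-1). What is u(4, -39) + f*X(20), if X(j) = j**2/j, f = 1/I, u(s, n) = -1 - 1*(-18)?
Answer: 114/7 ≈ 16.286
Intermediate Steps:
u(s, n) = 17 (u(s, n) = -1 + 18 = 17)
I = -28 (I = 28*(-1) = -28)
f = -1/28 (f = 1/(-28) = -1/28 ≈ -0.035714)
X(j) = j
u(4, -39) + f*X(20) = 17 - 1/28*20 = 17 - 5/7 = 114/7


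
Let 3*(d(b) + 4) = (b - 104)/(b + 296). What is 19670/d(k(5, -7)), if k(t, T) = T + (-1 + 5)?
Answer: -17289930/3623 ≈ -4772.3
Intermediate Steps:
k(t, T) = 4 + T (k(t, T) = T + 4 = 4 + T)
d(b) = -4 + (-104 + b)/(3*(296 + b)) (d(b) = -4 + ((b - 104)/(b + 296))/3 = -4 + ((-104 + b)/(296 + b))/3 = -4 + (-104 + b)/(3*(296 + b)))
19670/d(k(5, -7)) = 19670/(((-3656 - 11*(4 - 7))/(3*(296 + (4 - 7))))) = 19670/(((-3656 - 11*(-3))/(3*(296 - 3)))) = 19670/(((⅓)*(-3656 + 33)/293)) = 19670/(((⅓)*(1/293)*(-3623))) = 19670/(-3623/879) = 19670*(-879/3623) = -17289930/3623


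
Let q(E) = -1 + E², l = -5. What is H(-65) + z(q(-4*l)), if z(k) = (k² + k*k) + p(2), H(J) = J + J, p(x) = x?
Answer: 318274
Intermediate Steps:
H(J) = 2*J
z(k) = 2 + 2*k² (z(k) = (k² + k*k) + 2 = (k² + k²) + 2 = 2*k² + 2 = 2 + 2*k²)
H(-65) + z(q(-4*l)) = 2*(-65) + (2 + 2*(-1 + (-4*(-5))²)²) = -130 + (2 + 2*(-1 + 20²)²) = -130 + (2 + 2*(-1 + 400)²) = -130 + (2 + 2*399²) = -130 + (2 + 2*159201) = -130 + (2 + 318402) = -130 + 318404 = 318274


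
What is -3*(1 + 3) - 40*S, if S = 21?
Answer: -852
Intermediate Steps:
-3*(1 + 3) - 40*S = -3*(1 + 3) - 40*21 = -3*4 - 840 = -12 - 840 = -852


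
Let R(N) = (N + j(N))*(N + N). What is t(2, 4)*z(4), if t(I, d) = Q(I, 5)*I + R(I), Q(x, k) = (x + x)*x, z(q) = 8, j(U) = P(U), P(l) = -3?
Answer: 96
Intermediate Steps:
j(U) = -3
Q(x, k) = 2*x² (Q(x, k) = (2*x)*x = 2*x²)
R(N) = 2*N*(-3 + N) (R(N) = (N - 3)*(N + N) = (-3 + N)*(2*N) = 2*N*(-3 + N))
t(I, d) = 2*I³ + 2*I*(-3 + I) (t(I, d) = (2*I²)*I + 2*I*(-3 + I) = 2*I³ + 2*I*(-3 + I))
t(2, 4)*z(4) = (2*2*(-3 + 2 + 2²))*8 = (2*2*(-3 + 2 + 4))*8 = (2*2*3)*8 = 12*8 = 96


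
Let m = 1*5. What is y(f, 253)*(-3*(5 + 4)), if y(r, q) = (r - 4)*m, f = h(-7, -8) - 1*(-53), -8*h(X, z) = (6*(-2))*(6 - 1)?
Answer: -15255/2 ≈ -7627.5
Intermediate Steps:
h(X, z) = 15/2 (h(X, z) = -6*(-2)*(6 - 1)/8 = -(-3)*5/2 = -⅛*(-60) = 15/2)
m = 5
f = 121/2 (f = 15/2 - 1*(-53) = 15/2 + 53 = 121/2 ≈ 60.500)
y(r, q) = -20 + 5*r (y(r, q) = (r - 4)*5 = (-4 + r)*5 = -20 + 5*r)
y(f, 253)*(-3*(5 + 4)) = (-20 + 5*(121/2))*(-3*(5 + 4)) = (-20 + 605/2)*(-3*9) = (565/2)*(-27) = -15255/2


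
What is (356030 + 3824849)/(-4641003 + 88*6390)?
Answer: -4180879/4078683 ≈ -1.0251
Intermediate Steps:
(356030 + 3824849)/(-4641003 + 88*6390) = 4180879/(-4641003 + 562320) = 4180879/(-4078683) = 4180879*(-1/4078683) = -4180879/4078683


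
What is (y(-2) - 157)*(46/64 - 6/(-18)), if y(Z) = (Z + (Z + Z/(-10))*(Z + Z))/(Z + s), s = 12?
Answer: -16463/100 ≈ -164.63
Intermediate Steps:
y(Z) = (Z + 9*Z²/5)/(12 + Z) (y(Z) = (Z + (Z + Z/(-10))*(Z + Z))/(Z + 12) = (Z + (Z + Z*(-⅒))*(2*Z))/(12 + Z) = (Z + (Z - Z/10)*(2*Z))/(12 + Z) = (Z + (9*Z/10)*(2*Z))/(12 + Z) = (Z + 9*Z²/5)/(12 + Z))
(y(-2) - 157)*(46/64 - 6/(-18)) = ((⅕)*(-2)*(5 + 9*(-2))/(12 - 2) - 157)*(46/64 - 6/(-18)) = ((⅕)*(-2)*(5 - 18)/10 - 157)*(46*(1/64) - 6*(-1/18)) = ((⅕)*(-2)*(⅒)*(-13) - 157)*(23/32 + ⅓) = (13/25 - 157)*(101/96) = -3912/25*101/96 = -16463/100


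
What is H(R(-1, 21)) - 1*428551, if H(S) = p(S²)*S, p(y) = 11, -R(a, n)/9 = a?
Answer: -428452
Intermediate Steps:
R(a, n) = -9*a
H(S) = 11*S
H(R(-1, 21)) - 1*428551 = 11*(-9*(-1)) - 1*428551 = 11*9 - 428551 = 99 - 428551 = -428452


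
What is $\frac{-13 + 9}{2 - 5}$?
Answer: $\frac{4}{3} \approx 1.3333$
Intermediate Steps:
$\frac{-13 + 9}{2 - 5} = - \frac{4}{-3} = \left(-4\right) \left(- \frac{1}{3}\right) = \frac{4}{3}$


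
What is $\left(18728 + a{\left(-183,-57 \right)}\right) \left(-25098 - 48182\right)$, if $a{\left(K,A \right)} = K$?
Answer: $-1358977600$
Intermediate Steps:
$\left(18728 + a{\left(-183,-57 \right)}\right) \left(-25098 - 48182\right) = \left(18728 - 183\right) \left(-25098 - 48182\right) = 18545 \left(-73280\right) = -1358977600$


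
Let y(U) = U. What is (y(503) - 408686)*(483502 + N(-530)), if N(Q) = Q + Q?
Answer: -196924622886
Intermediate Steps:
N(Q) = 2*Q
(y(503) - 408686)*(483502 + N(-530)) = (503 - 408686)*(483502 + 2*(-530)) = -408183*(483502 - 1060) = -408183*482442 = -196924622886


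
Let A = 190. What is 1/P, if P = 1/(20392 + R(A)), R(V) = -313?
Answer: 20079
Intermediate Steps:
P = 1/20079 (P = 1/(20392 - 313) = 1/20079 ≈ 4.9803e-5)
1/P = 1/(1/20079) = 20079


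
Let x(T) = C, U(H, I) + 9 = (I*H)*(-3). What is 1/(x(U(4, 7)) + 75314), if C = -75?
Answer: 1/75239 ≈ 1.3291e-5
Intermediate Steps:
U(H, I) = -9 - 3*H*I (U(H, I) = -9 + (I*H)*(-3) = -9 + (H*I)*(-3) = -9 - 3*H*I)
x(T) = -75
1/(x(U(4, 7)) + 75314) = 1/(-75 + 75314) = 1/75239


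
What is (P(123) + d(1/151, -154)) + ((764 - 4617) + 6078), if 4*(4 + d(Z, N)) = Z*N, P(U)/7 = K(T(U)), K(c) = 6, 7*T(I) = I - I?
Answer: 683349/302 ≈ 2262.7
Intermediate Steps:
T(I) = 0 (T(I) = (I - I)/7 = (⅐)*0 = 0)
P(U) = 42 (P(U) = 7*6 = 42)
d(Z, N) = -4 + N*Z/4 (d(Z, N) = -4 + (Z*N)/4 = -4 + (N*Z)/4 = -4 + N*Z/4)
(P(123) + d(1/151, -154)) + ((764 - 4617) + 6078) = (42 + (-4 + (¼)*(-154)/151)) + ((764 - 4617) + 6078) = (42 + (-4 + (¼)*(-154)*(1/151))) + (-3853 + 6078) = (42 + (-4 - 77/302)) + 2225 = (42 - 1285/302) + 2225 = 11399/302 + 2225 = 683349/302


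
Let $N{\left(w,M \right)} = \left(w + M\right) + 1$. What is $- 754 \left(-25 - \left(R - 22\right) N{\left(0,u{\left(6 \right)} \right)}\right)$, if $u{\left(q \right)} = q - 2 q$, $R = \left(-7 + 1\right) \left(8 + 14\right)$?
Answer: $599430$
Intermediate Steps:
$R = -132$ ($R = \left(-6\right) 22 = -132$)
$u{\left(q \right)} = - q$
$N{\left(w,M \right)} = 1 + M + w$ ($N{\left(w,M \right)} = \left(M + w\right) + 1 = 1 + M + w$)
$- 754 \left(-25 - \left(R - 22\right) N{\left(0,u{\left(6 \right)} \right)}\right) = - 754 \left(-25 - \left(-132 - 22\right) \left(1 - 6 + 0\right)\right) = - 754 \left(-25 - - 154 \left(1 - 6 + 0\right)\right) = - 754 \left(-25 - \left(-154\right) \left(-5\right)\right) = - 754 \left(-25 - 770\right) = \left(-754\right) \left(-795\right) = 599430$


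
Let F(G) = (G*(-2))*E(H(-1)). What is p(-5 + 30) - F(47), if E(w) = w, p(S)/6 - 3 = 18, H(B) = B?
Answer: 32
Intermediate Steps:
p(S) = 126 (p(S) = 18 + 6*18 = 18 + 108 = 126)
F(G) = 2*G (F(G) = (G*(-2))*(-1) = -2*G*(-1) = 2*G)
p(-5 + 30) - F(47) = 126 - 2*47 = 126 - 1*94 = 126 - 94 = 32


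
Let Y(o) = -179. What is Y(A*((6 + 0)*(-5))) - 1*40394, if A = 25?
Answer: -40573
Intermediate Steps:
Y(A*((6 + 0)*(-5))) - 1*40394 = -179 - 1*40394 = -179 - 40394 = -40573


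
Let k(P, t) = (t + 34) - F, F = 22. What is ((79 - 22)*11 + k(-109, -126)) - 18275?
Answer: -17762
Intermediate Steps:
k(P, t) = 12 + t (k(P, t) = (t + 34) - 1*22 = (34 + t) - 22 = 12 + t)
((79 - 22)*11 + k(-109, -126)) - 18275 = ((79 - 22)*11 + (12 - 126)) - 18275 = (57*11 - 114) - 18275 = (627 - 114) - 18275 = 513 - 18275 = -17762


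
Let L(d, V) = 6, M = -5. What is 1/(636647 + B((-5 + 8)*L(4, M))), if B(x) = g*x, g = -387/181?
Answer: 181/115226141 ≈ 1.5708e-6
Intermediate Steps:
g = -387/181 (g = -387*1/181 = -387/181 ≈ -2.1381)
B(x) = -387*x/181
1/(636647 + B((-5 + 8)*L(4, M))) = 1/(636647 - 387*(-5 + 8)*6/181) = 1/(636647 - 1161*6/181) = 1/(636647 - 387/181*18) = 1/(636647 - 6966/181) = 1/(115226141/181) = 181/115226141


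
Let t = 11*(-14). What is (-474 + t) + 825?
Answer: 197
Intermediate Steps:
t = -154
(-474 + t) + 825 = (-474 - 154) + 825 = -628 + 825 = 197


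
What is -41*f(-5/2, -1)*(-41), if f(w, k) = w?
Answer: -8405/2 ≈ -4202.5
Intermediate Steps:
-41*f(-5/2, -1)*(-41) = -(-205)/2*(-41) = -41*(-5/2)*(-41) = (205/2)*(-41) = -8405/2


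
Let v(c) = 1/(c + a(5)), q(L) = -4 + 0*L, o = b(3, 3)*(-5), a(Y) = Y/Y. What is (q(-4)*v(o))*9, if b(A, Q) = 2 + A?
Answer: 3/2 ≈ 1.5000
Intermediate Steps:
a(Y) = 1
o = -25 (o = (2 + 3)*(-5) = 5*(-5) = -25)
q(L) = -4 (q(L) = -4 + 0 = -4)
v(c) = 1/(1 + c) (v(c) = 1/(c + 1) = 1/(1 + c))
(q(-4)*v(o))*9 = -4/(1 - 25)*9 = -4/(-24)*9 = -4*(-1/24)*9 = (⅙)*9 = 3/2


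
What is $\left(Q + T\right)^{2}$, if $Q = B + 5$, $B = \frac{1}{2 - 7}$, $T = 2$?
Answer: $\frac{1156}{25} \approx 46.24$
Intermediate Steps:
$B = - \frac{1}{5}$ ($B = \frac{1}{-5} = - \frac{1}{5} \approx -0.2$)
$Q = \frac{24}{5}$ ($Q = - \frac{1}{5} + 5 = \frac{24}{5} \approx 4.8$)
$\left(Q + T\right)^{2} = \left(\frac{24}{5} + 2\right)^{2} = \left(\frac{34}{5}\right)^{2} = \frac{1156}{25}$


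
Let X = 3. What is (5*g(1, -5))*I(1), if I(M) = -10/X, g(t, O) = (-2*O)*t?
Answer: -500/3 ≈ -166.67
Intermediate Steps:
g(t, O) = -2*O*t
I(M) = -10/3
(5*g(1, -5))*I(1) = (5*(-2*(-5)*1))*(-10/3) = (5*10)*(-10/3) = 50*(-10/3) = -500/3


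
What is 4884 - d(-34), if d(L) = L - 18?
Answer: 4936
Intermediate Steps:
d(L) = -18 + L
4884 - d(-34) = 4884 - (-18 - 34) = 4884 - 1*(-52) = 4884 + 52 = 4936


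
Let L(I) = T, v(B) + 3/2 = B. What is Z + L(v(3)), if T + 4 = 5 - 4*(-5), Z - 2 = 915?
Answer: 938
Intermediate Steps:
Z = 917 (Z = 2 + 915 = 917)
v(B) = -3/2 + B
T = 21 (T = -4 + (5 - 4*(-5)) = -4 + (5 + 20) = -4 + 25 = 21)
L(I) = 21
Z + L(v(3)) = 917 + 21 = 938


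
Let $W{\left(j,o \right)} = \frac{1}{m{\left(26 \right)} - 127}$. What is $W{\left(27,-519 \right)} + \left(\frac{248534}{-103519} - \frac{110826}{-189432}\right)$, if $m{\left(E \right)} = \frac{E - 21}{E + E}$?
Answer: $- \frac{1008525196783}{553013436588} \approx -1.8237$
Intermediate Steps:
$m{\left(E \right)} = \frac{-21 + E}{2 E}$
$W{\left(j,o \right)} = - \frac{52}{6599}$ ($W{\left(j,o \right)} = \frac{1}{\frac{-21 + 26}{2 \cdot 26} - 127} = \frac{1}{\frac{1}{2} \cdot \frac{1}{26} \cdot 5 - 127} = \frac{1}{\frac{5}{52} - 127} = \frac{1}{- \frac{6599}{52}} = - \frac{52}{6599}$)
$W{\left(27,-519 \right)} + \left(\frac{248534}{-103519} - \frac{110826}{-189432}\right) = - \frac{52}{6599} + \left(\frac{248534}{-103519} - \frac{110826}{-189432}\right) = - \frac{52}{6599} + \left(248534 \left(- \frac{1}{103519}\right) - - \frac{6157}{10524}\right) = - \frac{52}{6599} + \left(- \frac{19118}{7963} + \frac{6157}{10524}\right) = - \frac{52}{6599} - \frac{152169641}{83802612} = - \frac{1008525196783}{553013436588}$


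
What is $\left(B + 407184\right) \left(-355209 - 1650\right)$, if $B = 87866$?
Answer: $-176663047950$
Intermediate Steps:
$\left(B + 407184\right) \left(-355209 - 1650\right) = \left(87866 + 407184\right) \left(-355209 - 1650\right) = 495050 \left(-356859\right) = -176663047950$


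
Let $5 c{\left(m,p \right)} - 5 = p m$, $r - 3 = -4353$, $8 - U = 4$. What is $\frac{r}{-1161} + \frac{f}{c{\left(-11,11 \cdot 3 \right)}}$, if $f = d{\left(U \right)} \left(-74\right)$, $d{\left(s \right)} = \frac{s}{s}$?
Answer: $\frac{331145}{69273} \approx 4.7803$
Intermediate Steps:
$U = 4$ ($U = 8 - 4 = 4$)
$d{\left(s \right)} = 1$
$r = -4350$ ($r = 3 - 4353 = -4350$)
$c{\left(m,p \right)} = 1 + \frac{m p}{5}$ ($c{\left(m,p \right)} = 1 + \frac{p m}{5} = 1 + \frac{m p}{5}$)
$f = -74$ ($f = 1 \left(-74\right) = -74$)
$\frac{r}{-1161} + \frac{f}{c{\left(-11,11 \cdot 3 \right)}} = - \frac{4350}{-1161} - \frac{74}{1 + \frac{1}{5} \left(-11\right) 11 \cdot 3} = \left(-4350\right) \left(- \frac{1}{1161}\right) - \frac{74}{1 + \frac{1}{5} \left(-11\right) 33} = \frac{1450}{387} - \frac{74}{1 - \frac{363}{5}} = \frac{1450}{387} - \frac{74}{- \frac{358}{5}} = \frac{1450}{387} - - \frac{185}{179} = \frac{1450}{387} + \frac{185}{179} = \frac{331145}{69273}$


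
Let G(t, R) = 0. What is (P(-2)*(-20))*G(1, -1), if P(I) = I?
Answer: 0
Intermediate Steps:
(P(-2)*(-20))*G(1, -1) = -2*(-20)*0 = 40*0 = 0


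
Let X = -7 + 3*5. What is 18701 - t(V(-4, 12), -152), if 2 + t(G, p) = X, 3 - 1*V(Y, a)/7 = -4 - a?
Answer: 18695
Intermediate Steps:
V(Y, a) = 49 + 7*a (V(Y, a) = 21 - 7*(-4 - a) = 21 + (28 + 7*a) = 49 + 7*a)
X = 8 (X = -7 + 15 = 8)
t(G, p) = 6 (t(G, p) = -2 + 8 = 6)
18701 - t(V(-4, 12), -152) = 18701 - 1*6 = 18701 - 6 = 18695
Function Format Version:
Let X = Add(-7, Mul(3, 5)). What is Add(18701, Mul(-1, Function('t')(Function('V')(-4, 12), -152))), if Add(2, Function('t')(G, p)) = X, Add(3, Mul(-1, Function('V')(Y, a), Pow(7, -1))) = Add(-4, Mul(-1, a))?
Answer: 18695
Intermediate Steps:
Function('V')(Y, a) = Add(49, Mul(7, a)) (Function('V')(Y, a) = Add(21, Mul(-7, Add(-4, Mul(-1, a)))) = Add(21, Add(28, Mul(7, a))) = Add(49, Mul(7, a)))
X = 8 (X = Add(-7, 15) = 8)
Function('t')(G, p) = 6 (Function('t')(G, p) = Add(-2, 8) = 6)
Add(18701, Mul(-1, Function('t')(Function('V')(-4, 12), -152))) = Add(18701, Mul(-1, 6)) = Add(18701, -6) = 18695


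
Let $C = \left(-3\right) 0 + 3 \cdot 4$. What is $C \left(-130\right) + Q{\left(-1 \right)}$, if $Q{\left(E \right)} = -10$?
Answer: $-1570$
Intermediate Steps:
$C = 12$ ($C = 0 + 12 = 12$)
$C \left(-130\right) + Q{\left(-1 \right)} = 12 \left(-130\right) - 10 = -1560 - 10 = -1570$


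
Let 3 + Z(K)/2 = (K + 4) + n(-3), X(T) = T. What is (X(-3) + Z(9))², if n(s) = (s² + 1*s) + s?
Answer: 529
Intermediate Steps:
n(s) = s² + 2*s (n(s) = (s² + s) + s = (s + s²) + s = s² + 2*s)
Z(K) = 8 + 2*K (Z(K) = -6 + 2*((K + 4) - 3*(2 - 3)) = -6 + 2*((4 + K) - 3*(-1)) = -6 + 2*((4 + K) + 3) = -6 + 2*(7 + K) = -6 + (14 + 2*K) = 8 + 2*K)
(X(-3) + Z(9))² = (-3 + (8 + 2*9))² = (-3 + (8 + 18))² = (-3 + 26)² = 23² = 529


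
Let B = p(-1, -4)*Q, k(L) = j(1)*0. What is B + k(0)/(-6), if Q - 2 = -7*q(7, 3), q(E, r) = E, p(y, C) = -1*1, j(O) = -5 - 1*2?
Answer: 47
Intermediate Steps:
j(O) = -7 (j(O) = -5 - 2 = -7)
p(y, C) = -1
k(L) = 0 (k(L) = -7*0 = 0)
Q = -47 (Q = 2 - 7*7 = 2 - 49 = -47)
B = 47 (B = -1*(-47) = 47)
B + k(0)/(-6) = 47 + 0/(-6) = 47 + 0*(-⅙) = 47 + 0 = 47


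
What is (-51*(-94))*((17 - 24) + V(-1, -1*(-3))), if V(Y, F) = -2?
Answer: -43146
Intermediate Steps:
(-51*(-94))*((17 - 24) + V(-1, -1*(-3))) = (-51*(-94))*((17 - 24) - 2) = 4794*(-7 - 2) = 4794*(-9) = -43146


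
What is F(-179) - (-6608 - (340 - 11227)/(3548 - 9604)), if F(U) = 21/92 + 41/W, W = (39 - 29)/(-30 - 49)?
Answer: 4377909579/696440 ≈ 6286.1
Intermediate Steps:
W = -10/79 (W = 10/(-79) = 10*(-1/79) = -10/79 ≈ -0.12658)
F(U) = -148889/460 (F(U) = 21/92 + 41/(-10/79) = 21*(1/92) + 41*(-79/10) = 21/92 - 3239/10 = -148889/460)
F(-179) - (-6608 - (340 - 11227)/(3548 - 9604)) = -148889/460 - (-6608 - (340 - 11227)/(3548 - 9604)) = -148889/460 - (-6608 - (-10887)/(-6056)) = -148889/460 - (-6608 - (-10887)*(-1)/6056) = -148889/460 - (-6608 - 1*10887/6056) = -148889/460 - (-6608 - 10887/6056) = -148889/460 - 1*(-40028935/6056) = -148889/460 + 40028935/6056 = 4377909579/696440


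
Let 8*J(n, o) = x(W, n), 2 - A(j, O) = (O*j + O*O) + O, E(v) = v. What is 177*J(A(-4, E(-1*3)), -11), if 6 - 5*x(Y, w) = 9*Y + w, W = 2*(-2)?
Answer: 5133/20 ≈ 256.65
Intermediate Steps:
W = -4
x(Y, w) = 6/5 - 9*Y/5 - w/5 (x(Y, w) = 6/5 - (9*Y + w)/5 = 6/5 - (w + 9*Y)/5 = 6/5 + (-9*Y/5 - w/5) = 6/5 - 9*Y/5 - w/5)
A(j, O) = 2 - O - O² - O*j (A(j, O) = 2 - ((O*j + O*O) + O) = 2 - ((O*j + O²) + O) = 2 - ((O² + O*j) + O) = 2 - (O + O² + O*j) = 2 + (-O - O² - O*j) = 2 - O - O² - O*j)
J(n, o) = 21/20 - n/40 (J(n, o) = (6/5 - 9/5*(-4) - n/5)/8 = (6/5 + 36/5 - n/5)/8 = (42/5 - n/5)/8 = 21/20 - n/40)
177*J(A(-4, E(-1*3)), -11) = 177*(21/20 - (2 - (-1)*3 - (-1*3)² - 1*(-1*3)*(-4))/40) = 177*(21/20 - (2 - 1*(-3) - 1*(-3)² - 1*(-3)*(-4))/40) = 177*(21/20 - (2 + 3 - 1*9 - 12)/40) = 177*(21/20 - (2 + 3 - 9 - 12)/40) = 177*(21/20 - 1/40*(-16)) = 177*(21/20 + ⅖) = 177*(29/20) = 5133/20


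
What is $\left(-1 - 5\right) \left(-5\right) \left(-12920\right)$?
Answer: $-387600$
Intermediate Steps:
$\left(-1 - 5\right) \left(-5\right) \left(-12920\right) = \left(-6\right) \left(-5\right) \left(-12920\right) = 30 \left(-12920\right) = -387600$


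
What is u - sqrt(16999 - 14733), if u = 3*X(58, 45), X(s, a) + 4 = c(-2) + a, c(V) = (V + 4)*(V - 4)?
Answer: 87 - sqrt(2266) ≈ 39.397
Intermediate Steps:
c(V) = (-4 + V)*(4 + V) (c(V) = (4 + V)*(-4 + V) = (-4 + V)*(4 + V))
X(s, a) = -16 + a (X(s, a) = -4 + ((-16 + (-2)**2) + a) = -4 + ((-16 + 4) + a) = -4 + (-12 + a) = -16 + a)
u = 87 (u = 3*(-16 + 45) = 3*29 = 87)
u - sqrt(16999 - 14733) = 87 - sqrt(16999 - 14733) = 87 - sqrt(2266)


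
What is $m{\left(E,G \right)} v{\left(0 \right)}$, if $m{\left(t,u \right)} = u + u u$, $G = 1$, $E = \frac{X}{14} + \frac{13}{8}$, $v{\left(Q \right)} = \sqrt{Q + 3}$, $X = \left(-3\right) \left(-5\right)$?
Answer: $2 \sqrt{3} \approx 3.4641$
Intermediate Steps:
$X = 15$
$v{\left(Q \right)} = \sqrt{3 + Q}$
$E = \frac{151}{56}$ ($E = \frac{15}{14} + \frac{13}{8} = \frac{151}{56} \approx 2.6964$)
$m{\left(t,u \right)} = u + u^{2}$
$m{\left(E,G \right)} v{\left(0 \right)} = 1 \left(1 + 1\right) \sqrt{3 + 0} = 1 \cdot 2 \sqrt{3} = 2 \sqrt{3}$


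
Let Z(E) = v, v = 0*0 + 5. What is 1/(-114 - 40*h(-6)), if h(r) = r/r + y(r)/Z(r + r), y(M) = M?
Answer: -1/106 ≈ -0.0094340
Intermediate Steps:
v = 5 (v = 0 + 5 = 5)
Z(E) = 5
h(r) = 1 + r/5 (h(r) = r/r + r/5 = 1 + r*(1/5) = 1 + r/5)
1/(-114 - 40*h(-6)) = 1/(-114 - 40*(1 + (1/5)*(-6))) = 1/(-114 - 40*(1 - 6/5)) = 1/(-114 - 40*(-1/5)) = 1/(-114 + 8) = 1/(-106) = -1/106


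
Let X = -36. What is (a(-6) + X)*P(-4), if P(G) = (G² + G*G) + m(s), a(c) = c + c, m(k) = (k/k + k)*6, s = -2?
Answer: -1248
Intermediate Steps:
m(k) = 6 + 6*k (m(k) = (1 + k)*6 = 6 + 6*k)
a(c) = 2*c
P(G) = -6 + 2*G² (P(G) = (G² + G*G) + (6 + 6*(-2)) = (G² + G²) + (6 - 12) = 2*G² - 6 = -6 + 2*G²)
(a(-6) + X)*P(-4) = (2*(-6) - 36)*(-6 + 2*(-4)²) = (-12 - 36)*(-6 + 2*16) = -48*(-6 + 32) = -48*26 = -1248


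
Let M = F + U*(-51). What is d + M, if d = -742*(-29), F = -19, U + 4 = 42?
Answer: 19561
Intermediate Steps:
U = 38 (U = -4 + 42 = 38)
d = 21518
M = -1957 (M = -19 + 38*(-51) = -19 - 1938 = -1957)
d + M = 21518 - 1957 = 19561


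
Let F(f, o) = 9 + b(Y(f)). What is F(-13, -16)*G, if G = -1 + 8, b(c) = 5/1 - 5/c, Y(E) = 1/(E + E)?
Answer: 1008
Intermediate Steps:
Y(E) = 1/(2*E)
b(c) = 5 - 5/c (b(c) = 5*1 - 5/c = 5 - 5/c)
F(f, o) = 14 - 10*f (F(f, o) = 9 + (5 - 5*2*f) = 9 + (5 - 10*f) = 14 - 10*f)
G = 7
F(-13, -16)*G = (14 - 10*(-13))*7 = (14 + 130)*7 = 144*7 = 1008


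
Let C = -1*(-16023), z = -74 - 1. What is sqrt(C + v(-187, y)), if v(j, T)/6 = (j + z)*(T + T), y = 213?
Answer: I*sqrt(653649) ≈ 808.49*I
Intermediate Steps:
z = -75
C = 16023
v(j, T) = 12*T*(-75 + j) (v(j, T) = 6*((j - 75)*(T + T)) = 6*((-75 + j)*(2*T)) = 6*(2*T*(-75 + j)) = 12*T*(-75 + j))
sqrt(C + v(-187, y)) = sqrt(16023 + 12*213*(-75 - 187)) = sqrt(16023 + 12*213*(-262)) = sqrt(16023 - 669672) = sqrt(-653649) = I*sqrt(653649)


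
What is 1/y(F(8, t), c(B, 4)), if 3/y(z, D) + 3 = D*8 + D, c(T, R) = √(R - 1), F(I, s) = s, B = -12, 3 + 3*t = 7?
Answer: -1 + 3*√3 ≈ 4.1962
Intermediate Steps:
t = 4/3 (t = -1 + (⅓)*7 = -1 + 7/3 = 4/3 ≈ 1.3333)
c(T, R) = √(-1 + R)
y(z, D) = 3/(-3 + 9*D) (y(z, D) = 3/(-3 + (D*8 + D)) = 3/(-3 + (8*D + D)) = 3/(-3 + 9*D))
1/y(F(8, t), c(B, 4)) = 1/(1/(-1 + 3*√(-1 + 4))) = 1/(1/(-1 + 3*√3)) = -1 + 3*√3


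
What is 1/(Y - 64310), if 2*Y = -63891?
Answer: -2/192511 ≈ -1.0389e-5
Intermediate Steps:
Y = -63891/2 (Y = (½)*(-63891) = -63891/2 ≈ -31946.)
1/(Y - 64310) = 1/(-63891/2 - 64310) = 1/(-192511/2) = -2/192511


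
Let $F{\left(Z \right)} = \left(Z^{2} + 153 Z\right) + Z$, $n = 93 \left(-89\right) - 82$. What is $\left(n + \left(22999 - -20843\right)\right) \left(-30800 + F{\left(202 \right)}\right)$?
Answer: $1458777096$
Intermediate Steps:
$n = -8359$ ($n = -8277 - 82 = -8359$)
$F{\left(Z \right)} = Z^{2} + 154 Z$
$\left(n + \left(22999 - -20843\right)\right) \left(-30800 + F{\left(202 \right)}\right) = \left(-8359 + \left(22999 - -20843\right)\right) \left(-30800 + 202 \left(154 + 202\right)\right) = \left(-8359 + \left(22999 + 20843\right)\right) \left(-30800 + 202 \cdot 356\right) = \left(-8359 + 43842\right) \left(-30800 + 71912\right) = 35483 \cdot 41112 = 1458777096$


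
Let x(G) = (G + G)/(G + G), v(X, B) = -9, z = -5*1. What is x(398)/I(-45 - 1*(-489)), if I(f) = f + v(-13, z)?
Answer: 1/435 ≈ 0.0022989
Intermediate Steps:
z = -5
x(G) = 1 (x(G) = (2*G)/((2*G)) = (2*G)*(1/(2*G)) = 1)
I(f) = -9 + f (I(f) = f - 9 = -9 + f)
x(398)/I(-45 - 1*(-489)) = 1/(-9 + (-45 - 1*(-489))) = 1/(-9 + (-45 + 489)) = 1/(-9 + 444) = 1/435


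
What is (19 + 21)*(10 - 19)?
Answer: -360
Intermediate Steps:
(19 + 21)*(10 - 19) = 40*(-9) = -360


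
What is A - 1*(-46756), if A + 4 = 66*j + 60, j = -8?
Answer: 46284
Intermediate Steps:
A = -472 (A = -4 + (66*(-8) + 60) = -4 + (-528 + 60) = -4 - 468 = -472)
A - 1*(-46756) = -472 - 1*(-46756) = -472 + 46756 = 46284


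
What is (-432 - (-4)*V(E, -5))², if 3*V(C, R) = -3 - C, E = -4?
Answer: 1669264/9 ≈ 1.8547e+5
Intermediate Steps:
V(C, R) = -1 - C/3 (V(C, R) = (-3 - C)/3 = -1 - C/3)
(-432 - (-4)*V(E, -5))² = (-432 - (-4)*(-1 - ⅓*(-4)))² = (-432 - (-4)*(-1 + 4/3))² = (-432 - (-4)/3)² = (-432 - 1*(-4/3))² = (-432 + 4/3)² = (-1292/3)² = 1669264/9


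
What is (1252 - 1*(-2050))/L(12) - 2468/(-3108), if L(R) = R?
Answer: 428843/1554 ≈ 275.96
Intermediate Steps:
(1252 - 1*(-2050))/L(12) - 2468/(-3108) = (1252 - 1*(-2050))/12 - 2468/(-3108) = (1252 + 2050)*(1/12) - 2468*(-1/3108) = 3302*(1/12) + 617/777 = 1651/6 + 617/777 = 428843/1554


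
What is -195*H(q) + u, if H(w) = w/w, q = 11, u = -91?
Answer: -286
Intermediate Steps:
H(w) = 1
-195*H(q) + u = -195*1 - 91 = -195 - 91 = -286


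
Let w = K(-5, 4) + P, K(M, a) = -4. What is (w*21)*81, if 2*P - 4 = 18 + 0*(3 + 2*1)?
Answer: 11907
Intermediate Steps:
P = 11 (P = 2 + (18 + 0*(3 + 2*1))/2 = 2 + (18 + 0*(3 + 2))/2 = 2 + (18 + 0*5)/2 = 2 + (18 + 0)/2 = 2 + (½)*18 = 2 + 9 = 11)
w = 7 (w = -4 + 11 = 7)
(w*21)*81 = (7*21)*81 = 147*81 = 11907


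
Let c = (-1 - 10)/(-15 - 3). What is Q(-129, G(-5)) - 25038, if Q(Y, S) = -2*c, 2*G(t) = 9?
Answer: -225353/9 ≈ -25039.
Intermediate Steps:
G(t) = 9/2 (G(t) = (½)*9 = 9/2)
c = 11/18 (c = -11/(-18) = -11*(-1/18) = 11/18 ≈ 0.61111)
Q(Y, S) = -11/9 (Q(Y, S) = -2*11/18 = -11/9)
Q(-129, G(-5)) - 25038 = -11/9 - 25038 = -225353/9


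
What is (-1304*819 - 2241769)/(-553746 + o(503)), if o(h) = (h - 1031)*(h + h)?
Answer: 3309745/1084914 ≈ 3.0507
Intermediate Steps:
o(h) = 2*h*(-1031 + h) (o(h) = (-1031 + h)*(2*h) = 2*h*(-1031 + h))
(-1304*819 - 2241769)/(-553746 + o(503)) = (-1304*819 - 2241769)/(-553746 + 2*503*(-1031 + 503)) = (-1067976 - 2241769)/(-553746 + 2*503*(-528)) = -3309745/(-553746 - 531168) = -3309745/(-1084914) = -3309745*(-1/1084914) = 3309745/1084914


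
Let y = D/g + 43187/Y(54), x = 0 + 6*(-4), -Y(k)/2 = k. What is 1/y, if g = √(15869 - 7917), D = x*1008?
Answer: -331157916/71473399391 + 10077696*√497/71473399391 ≈ -0.0014899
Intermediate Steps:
Y(k) = -2*k
x = -24 (x = 0 - 24 = -24)
D = -24192 (D = -24*1008 = -24192)
g = 4*√497 (g = √7952 = 4*√497 ≈ 89.174)
y = -43187/108 - 864*√497/71 (y = -24192*√497/1988 + 43187/((-2*54)) = -864*√497/71 + 43187/(-108) = -864*√497/71 + 43187*(-1/108) = -864*√497/71 - 43187/108 = -43187/108 - 864*√497/71 ≈ -671.17)
1/y = 1/(-43187/108 - 864*√497/71)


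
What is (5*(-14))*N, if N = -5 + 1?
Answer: 280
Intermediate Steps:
N = -4
(5*(-14))*N = (5*(-14))*(-4) = -70*(-4) = 280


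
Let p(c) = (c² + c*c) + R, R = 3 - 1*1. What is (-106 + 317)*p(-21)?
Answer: 186524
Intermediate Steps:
R = 2 (R = 3 - 1 = 2)
p(c) = 2 + 2*c² (p(c) = (c² + c*c) + 2 = (c² + c²) + 2 = 2*c² + 2 = 2 + 2*c²)
(-106 + 317)*p(-21) = (-106 + 317)*(2 + 2*(-21)²) = (-1*106 + 317)*(2 + 2*441) = (-106 + 317)*(2 + 882) = 211*884 = 186524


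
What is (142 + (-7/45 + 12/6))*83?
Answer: 537259/45 ≈ 11939.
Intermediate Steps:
(142 + (-7/45 + 12/6))*83 = (142 + (-7*1/45 + 12*(⅙)))*83 = (142 + (-7/45 + 2))*83 = (142 + 83/45)*83 = (6473/45)*83 = 537259/45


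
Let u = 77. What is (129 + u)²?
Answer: 42436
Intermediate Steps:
(129 + u)² = (129 + 77)² = 206² = 42436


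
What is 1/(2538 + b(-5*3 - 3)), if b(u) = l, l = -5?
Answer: 1/2533 ≈ 0.00039479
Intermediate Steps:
b(u) = -5
1/(2538 + b(-5*3 - 3)) = 1/(2538 - 5) = 1/2533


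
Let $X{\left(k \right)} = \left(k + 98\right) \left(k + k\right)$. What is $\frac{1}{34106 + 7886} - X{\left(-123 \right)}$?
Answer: $- \frac{258250799}{41992} \approx -6150.0$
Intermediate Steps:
$X{\left(k \right)} = 2 k \left(98 + k\right)$ ($X{\left(k \right)} = \left(98 + k\right) 2 k = 2 k \left(98 + k\right)$)
$\frac{1}{34106 + 7886} - X{\left(-123 \right)} = \frac{1}{34106 + 7886} - 2 \left(-123\right) \left(98 - 123\right) = \frac{1}{41992} - 2 \left(-123\right) \left(-25\right) = \frac{1}{41992} - 6150 = - \frac{258250799}{41992}$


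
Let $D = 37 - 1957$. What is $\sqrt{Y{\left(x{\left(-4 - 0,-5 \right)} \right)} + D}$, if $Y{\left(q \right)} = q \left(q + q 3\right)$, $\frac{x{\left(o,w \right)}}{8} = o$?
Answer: $8 \sqrt{34} \approx 46.648$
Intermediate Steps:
$x{\left(o,w \right)} = 8 o$
$D = -1920$
$Y{\left(q \right)} = 4 q^{2}$ ($Y{\left(q \right)} = q \left(q + 3 q\right) = q 4 q = 4 q^{2}$)
$\sqrt{Y{\left(x{\left(-4 - 0,-5 \right)} \right)} + D} = \sqrt{4 \left(8 \left(-4 - 0\right)\right)^{2} - 1920} = \sqrt{4 \left(8 \left(-4 + 0\right)\right)^{2} - 1920} = \sqrt{4 \left(8 \left(-4\right)\right)^{2} - 1920} = \sqrt{4 \left(-32\right)^{2} - 1920} = \sqrt{4 \cdot 1024 - 1920} = \sqrt{4096 - 1920} = \sqrt{2176} = 8 \sqrt{34}$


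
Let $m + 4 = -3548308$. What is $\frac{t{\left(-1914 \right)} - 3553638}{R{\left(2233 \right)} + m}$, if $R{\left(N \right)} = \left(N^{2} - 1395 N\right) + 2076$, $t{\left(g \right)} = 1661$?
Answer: $\frac{3551977}{1674982} \approx 2.1206$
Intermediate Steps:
$R{\left(N \right)} = 2076 + N^{2} - 1395 N$
$m = -3548312$ ($m = -4 - 3548308 = -3548312$)
$\frac{t{\left(-1914 \right)} - 3553638}{R{\left(2233 \right)} + m} = \frac{1661 - 3553638}{\left(2076 + 2233^{2} - 3115035\right) - 3548312} = - \frac{3551977}{\left(2076 + 4986289 - 3115035\right) - 3548312} = - \frac{3551977}{1873330 - 3548312} = - \frac{3551977}{-1674982} = \left(-3551977\right) \left(- \frac{1}{1674982}\right) = \frac{3551977}{1674982}$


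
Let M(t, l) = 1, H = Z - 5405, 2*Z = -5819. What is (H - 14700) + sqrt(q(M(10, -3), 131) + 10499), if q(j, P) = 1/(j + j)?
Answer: -46029/2 + sqrt(41998)/2 ≈ -22912.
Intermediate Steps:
Z = -5819/2 (Z = (1/2)*(-5819) = -5819/2 ≈ -2909.5)
H = -16629/2 (H = -5819/2 - 5405 = -16629/2 ≈ -8314.5)
q(j, P) = 1/(2*j)
(H - 14700) + sqrt(q(M(10, -3), 131) + 10499) = (-16629/2 - 14700) + sqrt((1/2)/1 + 10499) = -46029/2 + sqrt((1/2)*1 + 10499) = -46029/2 + sqrt(1/2 + 10499) = -46029/2 + sqrt(20999/2) = -46029/2 + sqrt(41998)/2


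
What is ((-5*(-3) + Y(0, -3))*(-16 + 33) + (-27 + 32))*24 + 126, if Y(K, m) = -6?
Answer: 3918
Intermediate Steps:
((-5*(-3) + Y(0, -3))*(-16 + 33) + (-27 + 32))*24 + 126 = ((-5*(-3) - 6)*(-16 + 33) + (-27 + 32))*24 + 126 = ((15 - 6)*17 + 5)*24 + 126 = (9*17 + 5)*24 + 126 = (153 + 5)*24 + 126 = 158*24 + 126 = 3792 + 126 = 3918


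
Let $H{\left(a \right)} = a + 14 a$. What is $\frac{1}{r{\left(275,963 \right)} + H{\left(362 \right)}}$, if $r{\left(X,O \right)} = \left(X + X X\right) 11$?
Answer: $\frac{1}{840330} \approx 1.19 \cdot 10^{-6}$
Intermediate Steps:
$H{\left(a \right)} = 15 a$
$r{\left(X,O \right)} = 11 X + 11 X^{2}$ ($r{\left(X,O \right)} = \left(X + X^{2}\right) 11 = 11 X + 11 X^{2}$)
$\frac{1}{r{\left(275,963 \right)} + H{\left(362 \right)}} = \frac{1}{11 \cdot 275 \left(1 + 275\right) + 15 \cdot 362} = \frac{1}{11 \cdot 275 \cdot 276 + 5430} = \frac{1}{834900 + 5430} = \frac{1}{840330}$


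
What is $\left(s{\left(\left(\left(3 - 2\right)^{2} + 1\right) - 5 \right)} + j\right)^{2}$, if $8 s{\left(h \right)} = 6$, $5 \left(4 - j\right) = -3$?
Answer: $\frac{11449}{400} \approx 28.622$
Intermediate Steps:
$j = \frac{23}{5}$ ($j = 4 - - \frac{3}{5} = 4 + \frac{3}{5} = \frac{23}{5} \approx 4.6$)
$s{\left(h \right)} = \frac{3}{4}$ ($s{\left(h \right)} = \frac{1}{8} \cdot 6 = \frac{3}{4}$)
$\left(s{\left(\left(\left(3 - 2\right)^{2} + 1\right) - 5 \right)} + j\right)^{2} = \left(\frac{3}{4} + \frac{23}{5}\right)^{2} = \left(\frac{107}{20}\right)^{2} = \frac{11449}{400}$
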